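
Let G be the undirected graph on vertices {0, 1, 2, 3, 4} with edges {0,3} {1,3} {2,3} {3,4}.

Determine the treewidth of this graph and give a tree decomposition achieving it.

The largest bag has 2 vertices, giving width 1; this decomposition certifies tw(G) ≤ 1. Since G has at least one edge (e.g. 1–3), it is not an edgeless graph, so tw(G) ≥ 1. Therefore the treewidth is 1.

Treewidth 1.
Bags: B1 = {1, 3}  B2 = {3, 4}  B3 = {0, 3}  B4 = {2, 3}
Tree: B1–B2, B2–B3, B2–B4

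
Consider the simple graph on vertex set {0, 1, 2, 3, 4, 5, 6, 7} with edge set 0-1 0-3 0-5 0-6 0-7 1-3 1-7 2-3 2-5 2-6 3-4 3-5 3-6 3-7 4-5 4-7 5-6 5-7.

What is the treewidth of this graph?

A width-3 tree decomposition is:
Bags: B1 = {0, 3, 5, 7}  B2 = {0, 1, 3, 7}  B3 = {0, 3, 5, 6}  B4 = {2, 3, 5, 6}  B5 = {3, 4, 5, 7}
Tree: B1–B2, B1–B3, B3–B4, B1–B5
Each bag holds 4 vertices, so the decomposition has width 3, which upper-bounds the treewidth. For the lower bound, the 4 vertices {0, 1, 3, 7} are pairwise adjacent, and any tree decomposition puts a clique entirely inside one bag — forcing width ≥ 3. The upper and lower bounds meet at 3, so that is the treewidth.

3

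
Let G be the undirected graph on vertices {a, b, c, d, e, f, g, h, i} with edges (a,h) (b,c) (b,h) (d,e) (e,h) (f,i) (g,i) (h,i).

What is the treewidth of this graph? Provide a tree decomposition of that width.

Treewidth 1.
One such decomposition:
Bags: B1 = {e, h}  B2 = {a, h}  B3 = {h, i}  B4 = {g, i}  B5 = {f, i}  B6 = {b, h}  B7 = {d, e}  B8 = {b, c}
Tree: B1–B2, B2–B3, B3–B4, B4–B5, B1–B6, B1–B7, B6–B8

The largest bag has 2 vertices, giving width 1; this decomposition certifies tw(G) ≤ 1. Since G has at least one edge (e.g. e–h), it is not an edgeless graph, so tw(G) ≥ 1. The upper and lower bounds meet at 1, so that is the treewidth.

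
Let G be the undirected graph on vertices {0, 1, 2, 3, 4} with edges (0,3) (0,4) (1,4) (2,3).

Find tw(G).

1

A width-1 tree decomposition is:
Bags: B1 = {2, 3}  B2 = {0, 3}  B3 = {0, 4}  B4 = {1, 4}
Tree: B1–B2, B2–B3, B3–B4
The largest bag has 2 vertices, giving width 1; this decomposition certifies tw(G) ≤ 1. Since G has at least one edge (e.g. 2–3), it is not an edgeless graph, so tw(G) ≥ 1. Hence tw(G) = 1 exactly.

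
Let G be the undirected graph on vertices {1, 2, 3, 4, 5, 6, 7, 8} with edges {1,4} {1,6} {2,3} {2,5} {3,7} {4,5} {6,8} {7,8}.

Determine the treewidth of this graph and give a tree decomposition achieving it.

Treewidth 2.
One such decomposition:
Bags: B1 = {3, 7, 8}  B2 = {3, 6, 8}  B3 = {1, 3, 6}  B4 = {1, 3, 4}  B5 = {3, 4, 5}  B6 = {2, 3, 5}
Tree: B1–B2, B2–B3, B3–B4, B4–B5, B5–B6

Every bag has size at most 3, so the width is 3 − 1 = 2 and tw(G) ≤ 2. Since 3–7–8–6–1–4–5–2–3 is a cycle in G, G is not acyclic. Forests are exactly the graphs of treewidth ≤ 1, so tw(G) ≥ 2. Therefore the treewidth is 2.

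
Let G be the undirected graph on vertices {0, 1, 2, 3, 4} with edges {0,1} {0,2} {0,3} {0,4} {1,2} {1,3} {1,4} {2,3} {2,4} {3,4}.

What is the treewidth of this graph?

A width-4 tree decomposition is:
Bags: B1 = {0, 1, 2, 3, 4}
Tree: (single bag)
With just one bag of size 5, the width is 5 − 1 = 4, so tw(G) ≤ 4. On the other hand G contains the 5-clique {0, 1, 2, 3, 4}. A clique must lie in a single bag of any decomposition, so no decomposition can have width below 4. Hence tw(G) = 4 exactly.

4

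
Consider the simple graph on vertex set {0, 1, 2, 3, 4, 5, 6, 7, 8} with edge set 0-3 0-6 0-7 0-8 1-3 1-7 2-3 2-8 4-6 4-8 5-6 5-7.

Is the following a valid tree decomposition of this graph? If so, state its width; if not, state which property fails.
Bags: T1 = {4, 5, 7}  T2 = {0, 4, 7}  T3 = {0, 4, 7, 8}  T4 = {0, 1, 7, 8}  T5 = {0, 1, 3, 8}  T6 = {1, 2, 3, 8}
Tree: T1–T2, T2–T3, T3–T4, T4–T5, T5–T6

A tree decomposition must satisfy three properties: every vertex lies in some bag; for every edge, both endpoints lie together in some bag; and for every vertex, the bags containing it form a connected subtree. Here vertex 6 appears in no bag, so the decomposition is invalid.

No — vertex 6 appears in no bag.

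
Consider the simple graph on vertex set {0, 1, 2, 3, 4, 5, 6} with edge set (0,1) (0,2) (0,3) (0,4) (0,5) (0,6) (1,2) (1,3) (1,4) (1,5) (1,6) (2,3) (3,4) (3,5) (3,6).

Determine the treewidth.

A width-3 tree decomposition is:
Bags: B1 = {0, 1, 3, 6}  B2 = {0, 1, 3, 4}  B3 = {0, 1, 2, 3}  B4 = {0, 1, 3, 5}
Tree: B1–B2, B2–B3, B3–B4
Each bag holds 4 vertices, so the decomposition has width 3, which upper-bounds the treewidth. Conversely, {0, 1, 2, 3} is a clique of size 4, and the vertices of any clique must share a bag in every tree decomposition; so some bag has ≥ 4 vertices and tw(G) ≥ 3. The upper and lower bounds meet at 3, so that is the treewidth.

3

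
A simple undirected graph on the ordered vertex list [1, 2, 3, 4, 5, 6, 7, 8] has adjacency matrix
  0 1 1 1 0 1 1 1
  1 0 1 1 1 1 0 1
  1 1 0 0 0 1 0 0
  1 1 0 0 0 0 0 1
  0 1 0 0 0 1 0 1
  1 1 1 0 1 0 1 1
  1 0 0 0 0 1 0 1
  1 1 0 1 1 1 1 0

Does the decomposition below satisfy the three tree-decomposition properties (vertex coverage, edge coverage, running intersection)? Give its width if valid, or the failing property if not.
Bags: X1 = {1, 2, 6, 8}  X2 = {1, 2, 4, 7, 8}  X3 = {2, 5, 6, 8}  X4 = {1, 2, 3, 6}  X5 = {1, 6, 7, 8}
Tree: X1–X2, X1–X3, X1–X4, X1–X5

No — bags containing vertex 7 are not connected in the tree.

A tree decomposition must satisfy three properties: every vertex lies in some bag; for every edge, both endpoints lie together in some bag; and for every vertex, the bags containing it form a connected subtree. Here bags containing vertex 7 are not connected in the tree, so the decomposition is invalid.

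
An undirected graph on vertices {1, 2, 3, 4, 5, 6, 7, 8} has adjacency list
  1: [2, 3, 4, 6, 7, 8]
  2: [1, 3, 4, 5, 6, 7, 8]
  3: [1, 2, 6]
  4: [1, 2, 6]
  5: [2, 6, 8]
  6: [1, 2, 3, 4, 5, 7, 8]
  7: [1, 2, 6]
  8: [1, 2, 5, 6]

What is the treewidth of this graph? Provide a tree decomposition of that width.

The largest bag has 4 vertices, giving width 3; this decomposition certifies tw(G) ≤ 3. On the other hand G contains the 4-clique {1, 2, 6, 8}. A clique must lie in a single bag of any decomposition, so no decomposition can have width below 3. Combining the bounds, tw(G) = 3.

Treewidth 3.
One optimal decomposition is:
Bags: B1 = {1, 2, 6, 8}  B2 = {1, 2, 3, 6}  B3 = {1, 2, 4, 6}  B4 = {2, 5, 6, 8}  B5 = {1, 2, 6, 7}
Tree: B1–B2, B2–B3, B1–B4, B3–B5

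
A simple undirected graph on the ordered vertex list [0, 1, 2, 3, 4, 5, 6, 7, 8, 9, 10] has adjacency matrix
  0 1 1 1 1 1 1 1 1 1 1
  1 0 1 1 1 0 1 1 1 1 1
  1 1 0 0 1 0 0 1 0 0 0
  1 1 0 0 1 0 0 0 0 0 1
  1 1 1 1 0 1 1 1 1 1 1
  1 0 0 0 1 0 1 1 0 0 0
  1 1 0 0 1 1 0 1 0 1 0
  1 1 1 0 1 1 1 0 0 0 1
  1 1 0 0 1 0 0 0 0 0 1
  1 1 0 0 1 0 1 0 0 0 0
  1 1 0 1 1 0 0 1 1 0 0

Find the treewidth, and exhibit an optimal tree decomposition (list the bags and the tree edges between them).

Treewidth 4.
Bags: B1 = {0, 1, 2, 4, 7}  B2 = {0, 1, 4, 7, 10}  B3 = {0, 1, 4, 6, 7}  B4 = {0, 1, 4, 6, 9}  B5 = {0, 4, 5, 6, 7}  B6 = {0, 1, 4, 8, 10}  B7 = {0, 1, 3, 4, 10}
Tree: B1–B2, B2–B3, B3–B4, B3–B5, B2–B6, B2–B7

Each bag holds 5 vertices, so the decomposition has width 4, which upper-bounds the treewidth. On the other hand G contains the 5-clique {0, 1, 4, 8, 10}. A clique must lie in a single bag of any decomposition, so no decomposition can have width below 4. The upper and lower bounds meet at 4, so that is the treewidth.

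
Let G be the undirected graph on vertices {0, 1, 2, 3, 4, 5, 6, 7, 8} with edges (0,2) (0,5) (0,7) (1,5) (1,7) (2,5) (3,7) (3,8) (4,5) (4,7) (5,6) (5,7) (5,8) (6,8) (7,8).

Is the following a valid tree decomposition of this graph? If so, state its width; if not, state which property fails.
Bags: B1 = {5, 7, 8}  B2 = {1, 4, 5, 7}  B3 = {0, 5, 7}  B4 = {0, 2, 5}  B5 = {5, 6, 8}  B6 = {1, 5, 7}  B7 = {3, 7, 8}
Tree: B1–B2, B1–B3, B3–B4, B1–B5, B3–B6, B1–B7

No — bags containing vertex 1 are not connected in the tree.

A tree decomposition must satisfy three properties: every vertex lies in some bag; for every edge, both endpoints lie together in some bag; and for every vertex, the bags containing it form a connected subtree. Here bags containing vertex 1 are not connected in the tree, so the decomposition is invalid.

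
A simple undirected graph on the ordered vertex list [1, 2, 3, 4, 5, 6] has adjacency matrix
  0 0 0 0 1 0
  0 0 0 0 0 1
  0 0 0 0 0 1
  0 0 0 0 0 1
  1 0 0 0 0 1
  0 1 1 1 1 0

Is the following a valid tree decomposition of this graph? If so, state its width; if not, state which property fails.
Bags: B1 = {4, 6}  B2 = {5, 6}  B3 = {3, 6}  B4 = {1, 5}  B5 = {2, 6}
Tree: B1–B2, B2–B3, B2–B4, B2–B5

Vertex coverage: the bags together contain {1, 2, 3, 4, 5, 6}, the full vertex set. Edge coverage: each edge of G has both endpoints in at least one bag. Running intersection: for every vertex, the bags containing it form a connected subtree. All three properties hold, so this is a valid tree decomposition of width max|bag| − 1 = 1, and hence tw(G) ≤ 1.

Yes; width 1.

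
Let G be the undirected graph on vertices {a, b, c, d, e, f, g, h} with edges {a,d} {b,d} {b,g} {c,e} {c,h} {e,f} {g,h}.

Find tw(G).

A width-1 tree decomposition is:
Bags: B1 = {e, f}  B2 = {c, e}  B3 = {c, h}  B4 = {g, h}  B5 = {b, g}  B6 = {b, d}  B7 = {a, d}
Tree: B1–B2, B2–B3, B3–B4, B4–B5, B5–B6, B6–B7
Every bag has size at most 2, so the width is 2 − 1 = 1 and tw(G) ≤ 1. Since G has at least one edge (e.g. f–e), it is not an edgeless graph, so tw(G) ≥ 1. The upper and lower bounds meet at 1, so that is the treewidth.

1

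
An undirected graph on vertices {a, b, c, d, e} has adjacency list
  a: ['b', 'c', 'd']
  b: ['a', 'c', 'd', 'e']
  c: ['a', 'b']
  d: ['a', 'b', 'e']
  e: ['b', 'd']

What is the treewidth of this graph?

2

A width-2 tree decomposition is:
Bags: B1 = {a, b, c}  B2 = {a, b, d}  B3 = {b, d, e}
Tree: B1–B2, B2–B3
Every bag has size at most 3, so the width is 3 − 1 = 2 and tw(G) ≤ 2. For the lower bound, the 3 vertices {b, d, e} are pairwise adjacent, and any tree decomposition puts a clique entirely inside one bag — forcing width ≥ 2. Therefore the treewidth is 2.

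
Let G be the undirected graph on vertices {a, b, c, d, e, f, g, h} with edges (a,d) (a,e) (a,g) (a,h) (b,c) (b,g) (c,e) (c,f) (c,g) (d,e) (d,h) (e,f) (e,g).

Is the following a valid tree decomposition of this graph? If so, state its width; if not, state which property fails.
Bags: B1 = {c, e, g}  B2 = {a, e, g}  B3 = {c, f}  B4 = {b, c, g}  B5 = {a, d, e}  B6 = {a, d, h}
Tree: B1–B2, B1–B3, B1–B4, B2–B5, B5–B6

No — edge (e,f) lies in no bag.

A tree decomposition must satisfy three properties: every vertex lies in some bag; for every edge, both endpoints lie together in some bag; and for every vertex, the bags containing it form a connected subtree. Here edge (e,f) lies in no bag, so the decomposition is invalid.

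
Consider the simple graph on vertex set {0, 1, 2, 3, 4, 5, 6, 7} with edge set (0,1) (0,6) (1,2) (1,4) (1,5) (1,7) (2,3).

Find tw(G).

A width-1 tree decomposition is:
Bags: B1 = {1, 2}  B2 = {1, 4}  B3 = {0, 1}  B4 = {1, 7}  B5 = {2, 3}  B6 = {1, 5}  B7 = {0, 6}
Tree: B1–B2, B1–B3, B2–B4, B1–B5, B1–B6, B3–B7
The largest bag has 2 vertices, giving width 1; this decomposition certifies tw(G) ≤ 1. Any graph with an edge has treewidth ≥ 1, and G has the edge 2–1. Therefore the treewidth is 1.

1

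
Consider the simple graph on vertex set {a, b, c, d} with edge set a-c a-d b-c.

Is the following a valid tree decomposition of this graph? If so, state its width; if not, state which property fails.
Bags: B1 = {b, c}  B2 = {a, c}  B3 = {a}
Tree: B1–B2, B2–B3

A tree decomposition must satisfy three properties: every vertex lies in some bag; for every edge, both endpoints lie together in some bag; and for every vertex, the bags containing it form a connected subtree. Here vertex d appears in no bag, so the decomposition is invalid.

No — vertex d appears in no bag.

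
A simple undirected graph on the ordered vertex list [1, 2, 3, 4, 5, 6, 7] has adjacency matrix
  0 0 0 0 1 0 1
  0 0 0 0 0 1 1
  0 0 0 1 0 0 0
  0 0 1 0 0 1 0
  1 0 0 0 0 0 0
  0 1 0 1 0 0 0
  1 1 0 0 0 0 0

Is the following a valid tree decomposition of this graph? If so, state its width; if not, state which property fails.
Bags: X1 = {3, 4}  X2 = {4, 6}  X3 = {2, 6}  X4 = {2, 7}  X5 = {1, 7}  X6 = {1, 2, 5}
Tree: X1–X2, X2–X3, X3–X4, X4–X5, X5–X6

A tree decomposition must satisfy three properties: every vertex lies in some bag; for every edge, both endpoints lie together in some bag; and for every vertex, the bags containing it form a connected subtree. Here bags containing vertex 2 are not connected in the tree, so the decomposition is invalid.

No — bags containing vertex 2 are not connected in the tree.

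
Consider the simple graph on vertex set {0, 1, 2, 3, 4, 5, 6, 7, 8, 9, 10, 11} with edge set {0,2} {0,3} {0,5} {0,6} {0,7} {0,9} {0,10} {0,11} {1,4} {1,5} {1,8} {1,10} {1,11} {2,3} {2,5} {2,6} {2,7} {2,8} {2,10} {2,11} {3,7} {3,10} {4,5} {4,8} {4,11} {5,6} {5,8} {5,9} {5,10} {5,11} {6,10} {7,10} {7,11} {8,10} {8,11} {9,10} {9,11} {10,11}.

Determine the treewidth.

4

A width-4 tree decomposition is:
Bags: B1 = {0, 2, 5, 10, 11}  B2 = {0, 5, 9, 10, 11}  B3 = {0, 2, 7, 10, 11}  B4 = {0, 2, 3, 7, 10}  B5 = {2, 5, 8, 10, 11}  B6 = {1, 5, 8, 10, 11}  B7 = {1, 4, 5, 8, 11}  B8 = {0, 2, 5, 6, 10}
Tree: B1–B2, B1–B3, B3–B4, B1–B5, B5–B6, B6–B7, B1–B8
Each bag holds 5 vertices, so the decomposition has width 4, which upper-bounds the treewidth. Conversely, {0, 5, 9, 10, 11} is a clique of size 5, and the vertices of any clique must share a bag in every tree decomposition; so some bag has ≥ 5 vertices and tw(G) ≥ 4. Therefore the treewidth is 4.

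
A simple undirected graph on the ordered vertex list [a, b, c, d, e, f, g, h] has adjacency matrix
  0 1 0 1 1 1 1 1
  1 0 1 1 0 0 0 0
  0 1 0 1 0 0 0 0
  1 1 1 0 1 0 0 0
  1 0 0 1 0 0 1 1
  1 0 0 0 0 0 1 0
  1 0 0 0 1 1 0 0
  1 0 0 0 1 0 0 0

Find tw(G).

A width-2 tree decomposition is:
Bags: B1 = {a, e, h}  B2 = {a, d, e}  B3 = {a, b, d}  B4 = {a, e, g}  B5 = {b, c, d}  B6 = {a, f, g}
Tree: B1–B2, B2–B3, B1–B4, B3–B5, B4–B6
The largest bag has 3 vertices, giving width 2; this decomposition certifies tw(G) ≤ 2. On the other hand G contains the 3-clique {b, c, d}. A clique must lie in a single bag of any decomposition, so no decomposition can have width below 2. Combining the bounds, tw(G) = 2.

2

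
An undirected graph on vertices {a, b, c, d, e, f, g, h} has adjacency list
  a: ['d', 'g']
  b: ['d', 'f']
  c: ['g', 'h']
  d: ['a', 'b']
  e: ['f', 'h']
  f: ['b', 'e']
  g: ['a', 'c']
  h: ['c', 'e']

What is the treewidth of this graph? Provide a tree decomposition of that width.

Treewidth 2.
One optimal decomposition is:
Bags: B1 = {a, c, g}  B2 = {a, c, d}  B3 = {b, c, d}  B4 = {b, c, f}  B5 = {c, e, f}  B6 = {c, e, h}
Tree: B1–B2, B2–B3, B3–B4, B4–B5, B5–B6

Every bag has size at most 3, so the width is 3 − 1 = 2 and tw(G) ≤ 2. Since c–g–a–d–b–f–e–h–c is a cycle in G, G is not acyclic. Forests are exactly the graphs of treewidth ≤ 1, so tw(G) ≥ 2. Hence tw(G) = 2 exactly.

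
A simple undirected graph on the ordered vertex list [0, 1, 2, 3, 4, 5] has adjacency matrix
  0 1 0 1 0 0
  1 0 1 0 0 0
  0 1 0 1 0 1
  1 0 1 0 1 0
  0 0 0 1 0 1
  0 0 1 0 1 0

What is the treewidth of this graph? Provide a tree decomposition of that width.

Each bag holds 3 vertices, so the decomposition has width 2, which upper-bounds the treewidth. The edges 5–4–3–2–5 form a cycle, so G is not a tree and its treewidth is at least 2. Therefore the treewidth is 2.

Treewidth 2.
Bags: B1 = {2, 4, 5}  B2 = {2, 3, 4}  B3 = {1, 2, 3}  B4 = {0, 1, 3}
Tree: B1–B2, B2–B3, B3–B4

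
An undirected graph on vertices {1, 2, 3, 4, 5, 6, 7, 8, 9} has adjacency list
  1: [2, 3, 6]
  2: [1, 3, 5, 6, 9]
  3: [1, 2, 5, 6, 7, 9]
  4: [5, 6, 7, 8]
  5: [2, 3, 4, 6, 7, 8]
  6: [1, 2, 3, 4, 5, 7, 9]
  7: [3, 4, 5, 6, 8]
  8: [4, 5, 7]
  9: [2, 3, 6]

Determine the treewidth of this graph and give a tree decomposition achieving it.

Each bag holds 4 vertices, so the decomposition has width 3, which upper-bounds the treewidth. For the lower bound, the 4 vertices {4, 5, 7, 8} are pairwise adjacent, and any tree decomposition puts a clique entirely inside one bag — forcing width ≥ 3. Combining the bounds, tw(G) = 3.

Treewidth 3.
Bags: B1 = {2, 3, 6, 9}  B2 = {2, 3, 5, 6}  B3 = {3, 5, 6, 7}  B4 = {4, 5, 6, 7}  B5 = {1, 2, 3, 6}  B6 = {4, 5, 7, 8}
Tree: B1–B2, B2–B3, B3–B4, B1–B5, B4–B6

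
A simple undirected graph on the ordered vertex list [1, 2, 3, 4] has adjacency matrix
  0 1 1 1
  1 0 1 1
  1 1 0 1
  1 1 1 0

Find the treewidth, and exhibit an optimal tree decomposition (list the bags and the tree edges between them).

Treewidth 3.
One optimal decomposition is:
Bags: B1 = {1, 2, 3, 4}
Tree: (single bag)

A single bag containing all 4 vertices is trivially a valid decomposition of width 3. For the lower bound, the 4 vertices {1, 2, 3, 4} are pairwise adjacent, and any tree decomposition puts a clique entirely inside one bag — forcing width ≥ 3. Combining the bounds, tw(G) = 3.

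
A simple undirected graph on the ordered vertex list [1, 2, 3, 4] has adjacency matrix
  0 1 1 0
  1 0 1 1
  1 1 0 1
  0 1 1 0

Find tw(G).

A width-2 tree decomposition is:
Bags: B1 = {1, 2, 3}  B2 = {2, 3, 4}
Tree: B1–B2
Every bag has size at most 3, so the width is 3 − 1 = 2 and tw(G) ≤ 2. On the other hand G contains the 3-clique {1, 2, 3}. A clique must lie in a single bag of any decomposition, so no decomposition can have width below 2. Combining the bounds, tw(G) = 2.

2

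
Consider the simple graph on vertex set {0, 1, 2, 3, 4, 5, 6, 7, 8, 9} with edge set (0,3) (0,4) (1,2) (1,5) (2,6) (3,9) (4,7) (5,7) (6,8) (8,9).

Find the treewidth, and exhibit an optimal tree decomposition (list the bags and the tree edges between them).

Each bag holds 3 vertices, so the decomposition has width 2, which upper-bounds the treewidth. Since 2–1–5–7–4–0–3–9–8–6–2 is a cycle in G, G is not acyclic. Forests are exactly the graphs of treewidth ≤ 1, so tw(G) ≥ 2. Hence tw(G) = 2 exactly.

Treewidth 2.
Bags: B1 = {1, 2, 5}  B2 = {2, 5, 7}  B3 = {2, 4, 7}  B4 = {0, 2, 4}  B5 = {0, 2, 3}  B6 = {2, 3, 9}  B7 = {2, 8, 9}  B8 = {2, 6, 8}
Tree: B1–B2, B2–B3, B3–B4, B4–B5, B5–B6, B6–B7, B7–B8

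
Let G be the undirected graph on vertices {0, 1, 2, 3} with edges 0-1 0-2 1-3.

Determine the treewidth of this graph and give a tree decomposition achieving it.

The largest bag has 2 vertices, giving width 1; this decomposition certifies tw(G) ≤ 1. G has an edge, so its treewidth is at least 1. Therefore the treewidth is 1.

Treewidth 1.
One optimal decomposition is:
Bags: B1 = {0, 1}  B2 = {1, 3}  B3 = {0, 2}
Tree: B1–B2, B1–B3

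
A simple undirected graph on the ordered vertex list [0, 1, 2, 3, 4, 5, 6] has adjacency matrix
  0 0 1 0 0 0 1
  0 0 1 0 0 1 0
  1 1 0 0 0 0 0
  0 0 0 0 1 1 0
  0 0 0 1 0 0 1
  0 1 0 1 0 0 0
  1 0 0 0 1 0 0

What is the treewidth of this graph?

A width-2 tree decomposition is:
Bags: B1 = {0, 2, 6}  B2 = {2, 4, 6}  B3 = {2, 3, 4}  B4 = {2, 3, 5}  B5 = {1, 2, 5}
Tree: B1–B2, B2–B3, B3–B4, B4–B5
Each bag holds 3 vertices, so the decomposition has width 2, which upper-bounds the treewidth. For the lower bound, G contains the cycle 2–0–6–4–3–5–1–2, so G is not a forest; only forests have treewidth ≤ 1, hence tw(G) ≥ 2. Hence tw(G) = 2 exactly.

2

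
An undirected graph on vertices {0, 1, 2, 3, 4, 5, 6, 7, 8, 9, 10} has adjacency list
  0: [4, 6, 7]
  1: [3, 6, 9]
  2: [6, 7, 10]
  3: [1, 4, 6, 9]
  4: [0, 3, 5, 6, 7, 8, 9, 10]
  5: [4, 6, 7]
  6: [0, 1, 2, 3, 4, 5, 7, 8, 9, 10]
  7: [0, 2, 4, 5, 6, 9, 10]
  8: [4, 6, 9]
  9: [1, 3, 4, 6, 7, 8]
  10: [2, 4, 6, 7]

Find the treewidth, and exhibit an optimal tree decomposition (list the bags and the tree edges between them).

Each bag holds 4 vertices, so the decomposition has width 3, which upper-bounds the treewidth. Conversely, {1, 3, 6, 9} is a clique of size 4, and the vertices of any clique must share a bag in every tree decomposition; so some bag has ≥ 4 vertices and tw(G) ≥ 3. Combining the bounds, tw(G) = 3.

Treewidth 3.
Bags: B1 = {3, 4, 6, 9}  B2 = {4, 6, 8, 9}  B3 = {4, 6, 7, 9}  B4 = {0, 4, 6, 7}  B5 = {4, 5, 6, 7}  B6 = {4, 6, 7, 10}  B7 = {2, 6, 7, 10}  B8 = {1, 3, 6, 9}
Tree: B1–B2, B2–B3, B3–B4, B4–B5, B5–B6, B6–B7, B1–B8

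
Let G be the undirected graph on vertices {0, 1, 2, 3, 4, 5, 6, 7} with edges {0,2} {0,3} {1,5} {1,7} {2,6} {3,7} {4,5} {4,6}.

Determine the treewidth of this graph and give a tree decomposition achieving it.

Every bag has size at most 3, so the width is 3 − 1 = 2 and tw(G) ≤ 2. For the lower bound, G contains the cycle 5–4–6–2–0–3–7–1–5, so G is not a forest; only forests have treewidth ≤ 1, hence tw(G) ≥ 2. Hence tw(G) = 2 exactly.

Treewidth 2.
One such decomposition:
Bags: B1 = {4, 5, 6}  B2 = {2, 5, 6}  B3 = {0, 2, 5}  B4 = {0, 3, 5}  B5 = {3, 5, 7}  B6 = {1, 5, 7}
Tree: B1–B2, B2–B3, B3–B4, B4–B5, B5–B6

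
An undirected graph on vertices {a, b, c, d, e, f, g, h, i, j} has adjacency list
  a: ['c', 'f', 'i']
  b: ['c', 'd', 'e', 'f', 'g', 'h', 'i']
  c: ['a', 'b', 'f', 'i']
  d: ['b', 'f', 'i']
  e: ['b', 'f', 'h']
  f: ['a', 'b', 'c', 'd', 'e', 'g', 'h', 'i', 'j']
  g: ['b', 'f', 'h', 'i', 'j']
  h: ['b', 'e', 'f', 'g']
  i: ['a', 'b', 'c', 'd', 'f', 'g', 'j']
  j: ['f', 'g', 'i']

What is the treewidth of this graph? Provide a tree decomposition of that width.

Each bag holds 4 vertices, so the decomposition has width 3, which upper-bounds the treewidth. On the other hand G contains the 4-clique {f, g, i, j}. A clique must lie in a single bag of any decomposition, so no decomposition can have width below 3. Hence tw(G) = 3 exactly.

Treewidth 3.
One optimal decomposition is:
Bags: B1 = {b, c, f, i}  B2 = {b, f, g, i}  B3 = {b, d, f, i}  B4 = {f, g, i, j}  B5 = {a, c, f, i}  B6 = {b, f, g, h}  B7 = {b, e, f, h}
Tree: B1–B2, B2–B3, B2–B4, B1–B5, B2–B6, B6–B7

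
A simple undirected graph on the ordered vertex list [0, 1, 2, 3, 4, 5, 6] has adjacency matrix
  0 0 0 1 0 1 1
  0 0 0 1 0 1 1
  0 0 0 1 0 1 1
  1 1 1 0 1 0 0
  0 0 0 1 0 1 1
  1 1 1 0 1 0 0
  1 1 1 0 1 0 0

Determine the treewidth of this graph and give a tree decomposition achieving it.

Treewidth 3.
One optimal decomposition is:
Bags: B1 = {1, 3, 5, 6}  B2 = {2, 3, 5, 6}  B3 = {0, 3, 5, 6}  B4 = {3, 4, 5, 6}
Tree: B1–B2, B2–B3, B3–B4

The largest bag has 4 vertices, giving width 3; this decomposition certifies tw(G) ≤ 3. For the lower bound: the 4 vertex sets {1,5}, {2,6}, {3}, {0} are disjoint, each induces a connected subgraph, and every pair is joined by at least one edge of G. Contracting each set to a single vertex therefore yields K_{4} as a minor, and since treewidth is minor-monotone, tw(G) ≥ tw(K_{4}) = 3. The upper and lower bounds meet at 3, so that is the treewidth.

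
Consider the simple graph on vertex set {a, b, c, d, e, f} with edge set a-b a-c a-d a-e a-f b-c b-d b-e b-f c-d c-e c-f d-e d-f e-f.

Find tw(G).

A width-5 tree decomposition is:
Bags: B1 = {a, b, c, d, e, f}
Tree: (single bag)
With just one bag of size 6, the width is 6 − 1 = 5, so tw(G) ≤ 5. Conversely, {a, b, c, d, e, f} is a clique of size 6, and the vertices of any clique must share a bag in every tree decomposition; so some bag has ≥ 6 vertices and tw(G) ≥ 5. The upper and lower bounds meet at 5, so that is the treewidth.

5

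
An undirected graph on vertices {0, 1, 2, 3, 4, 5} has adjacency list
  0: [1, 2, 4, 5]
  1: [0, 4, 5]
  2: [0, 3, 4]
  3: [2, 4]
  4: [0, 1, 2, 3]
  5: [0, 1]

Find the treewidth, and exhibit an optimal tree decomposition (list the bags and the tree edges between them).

Each bag holds 3 vertices, so the decomposition has width 2, which upper-bounds the treewidth. Conversely, {0, 1, 4} is a clique of size 3, and the vertices of any clique must share a bag in every tree decomposition; so some bag has ≥ 3 vertices and tw(G) ≥ 2. Combining the bounds, tw(G) = 2.

Treewidth 2.
Bags: B1 = {0, 1, 4}  B2 = {0, 1, 5}  B3 = {0, 2, 4}  B4 = {2, 3, 4}
Tree: B1–B2, B1–B3, B3–B4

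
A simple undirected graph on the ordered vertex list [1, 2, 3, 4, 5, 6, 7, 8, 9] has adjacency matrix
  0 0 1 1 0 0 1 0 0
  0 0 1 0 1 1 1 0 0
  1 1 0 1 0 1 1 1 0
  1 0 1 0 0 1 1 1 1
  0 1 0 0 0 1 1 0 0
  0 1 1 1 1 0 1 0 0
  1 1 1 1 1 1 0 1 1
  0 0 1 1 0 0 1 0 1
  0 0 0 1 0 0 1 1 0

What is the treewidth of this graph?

3

A width-3 tree decomposition is:
Bags: B1 = {3, 4, 7, 8}  B2 = {3, 4, 6, 7}  B3 = {2, 3, 6, 7}  B4 = {4, 7, 8, 9}  B5 = {2, 5, 6, 7}  B6 = {1, 3, 4, 7}
Tree: B1–B2, B2–B3, B1–B4, B3–B5, B1–B6
The largest bag has 4 vertices, giving width 3; this decomposition certifies tw(G) ≤ 3. On the other hand G contains the 4-clique {4, 7, 8, 9}. A clique must lie in a single bag of any decomposition, so no decomposition can have width below 3. Hence tw(G) = 3 exactly.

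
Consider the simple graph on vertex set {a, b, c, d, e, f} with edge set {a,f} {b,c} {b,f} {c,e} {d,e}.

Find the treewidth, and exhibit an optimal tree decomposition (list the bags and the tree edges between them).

The largest bag has 2 vertices, giving width 1; this decomposition certifies tw(G) ≤ 1. Any graph with an edge has treewidth ≥ 1, and G has the edge d–e. Therefore the treewidth is 1.

Treewidth 1.
Bags: B1 = {d, e}  B2 = {c, e}  B3 = {b, c}  B4 = {b, f}  B5 = {a, f}
Tree: B1–B2, B2–B3, B3–B4, B4–B5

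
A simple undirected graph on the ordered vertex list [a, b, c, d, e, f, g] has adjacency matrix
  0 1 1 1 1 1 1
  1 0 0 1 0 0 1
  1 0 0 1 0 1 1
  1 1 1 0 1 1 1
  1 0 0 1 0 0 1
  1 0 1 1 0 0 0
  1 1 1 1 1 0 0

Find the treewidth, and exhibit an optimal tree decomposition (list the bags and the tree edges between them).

The largest bag has 4 vertices, giving width 3; this decomposition certifies tw(G) ≤ 3. On the other hand G contains the 4-clique {a, d, e, g}. A clique must lie in a single bag of any decomposition, so no decomposition can have width below 3. The upper and lower bounds meet at 3, so that is the treewidth.

Treewidth 3.
Bags: B1 = {a, b, d, g}  B2 = {a, d, e, g}  B3 = {a, c, d, g}  B4 = {a, c, d, f}
Tree: B1–B2, B1–B3, B3–B4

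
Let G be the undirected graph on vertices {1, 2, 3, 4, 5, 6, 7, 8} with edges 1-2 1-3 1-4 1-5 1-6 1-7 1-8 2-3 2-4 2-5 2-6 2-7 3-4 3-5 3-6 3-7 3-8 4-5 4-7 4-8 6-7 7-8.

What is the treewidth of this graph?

A width-4 tree decomposition is:
Bags: B1 = {1, 2, 3, 4, 7}  B2 = {1, 2, 3, 4, 5}  B3 = {1, 3, 4, 7, 8}  B4 = {1, 2, 3, 6, 7}
Tree: B1–B2, B1–B3, B1–B4
The largest bag has 5 vertices, giving width 4; this decomposition certifies tw(G) ≤ 4. On the other hand G contains the 5-clique {1, 3, 4, 7, 8}. A clique must lie in a single bag of any decomposition, so no decomposition can have width below 4. The upper and lower bounds meet at 4, so that is the treewidth.

4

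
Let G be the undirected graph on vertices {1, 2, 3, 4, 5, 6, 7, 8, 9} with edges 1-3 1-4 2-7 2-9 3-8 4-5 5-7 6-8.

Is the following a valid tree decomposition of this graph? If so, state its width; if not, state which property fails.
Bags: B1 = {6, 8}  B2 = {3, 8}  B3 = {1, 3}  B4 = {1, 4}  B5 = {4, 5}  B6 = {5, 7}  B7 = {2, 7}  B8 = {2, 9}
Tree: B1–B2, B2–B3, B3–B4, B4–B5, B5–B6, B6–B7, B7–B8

Yes; width 1.

Vertex coverage: the bags together contain {1, 2, 3, 4, 5, 6, 7, 8, 9}, the full vertex set. Edge coverage: each edge of G has both endpoints in at least one bag. Running intersection: for every vertex, the bags containing it form a connected subtree. All three properties hold, so this is a valid tree decomposition of width max|bag| − 1 = 1, and hence tw(G) ≤ 1.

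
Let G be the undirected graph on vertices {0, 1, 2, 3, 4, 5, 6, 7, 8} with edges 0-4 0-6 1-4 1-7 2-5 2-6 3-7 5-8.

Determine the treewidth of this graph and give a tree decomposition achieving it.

Treewidth 1.
One such decomposition:
Bags: B1 = {3, 7}  B2 = {1, 7}  B3 = {1, 4}  B4 = {0, 4}  B5 = {0, 6}  B6 = {2, 6}  B7 = {2, 5}  B8 = {5, 8}
Tree: B1–B2, B2–B3, B3–B4, B4–B5, B5–B6, B6–B7, B7–B8

Every bag has size at most 2, so the width is 2 − 1 = 1 and tw(G) ≤ 1. Any graph with an edge has treewidth ≥ 1, and G has the edge 3–7. Therefore the treewidth is 1.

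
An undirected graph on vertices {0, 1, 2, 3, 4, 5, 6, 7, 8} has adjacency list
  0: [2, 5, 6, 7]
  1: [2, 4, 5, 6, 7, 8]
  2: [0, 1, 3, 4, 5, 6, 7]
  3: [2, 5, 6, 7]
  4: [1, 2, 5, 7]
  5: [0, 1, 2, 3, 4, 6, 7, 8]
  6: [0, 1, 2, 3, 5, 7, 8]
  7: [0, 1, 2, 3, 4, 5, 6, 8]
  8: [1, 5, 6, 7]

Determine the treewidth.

A width-4 tree decomposition is:
Bags: B1 = {1, 2, 5, 6, 7}  B2 = {0, 2, 5, 6, 7}  B3 = {1, 5, 6, 7, 8}  B4 = {2, 3, 5, 6, 7}  B5 = {1, 2, 4, 5, 7}
Tree: B1–B2, B1–B3, B1–B4, B1–B5
Each bag holds 5 vertices, so the decomposition has width 4, which upper-bounds the treewidth. For the lower bound, the 5 vertices {1, 5, 6, 7, 8} are pairwise adjacent, and any tree decomposition puts a clique entirely inside one bag — forcing width ≥ 4. Therefore the treewidth is 4.

4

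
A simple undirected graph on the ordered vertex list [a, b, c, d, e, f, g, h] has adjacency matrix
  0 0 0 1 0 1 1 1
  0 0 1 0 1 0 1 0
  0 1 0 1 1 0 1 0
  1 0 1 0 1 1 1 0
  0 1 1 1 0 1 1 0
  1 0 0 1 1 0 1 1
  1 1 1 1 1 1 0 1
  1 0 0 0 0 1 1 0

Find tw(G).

3

A width-3 tree decomposition is:
Bags: B1 = {a, d, f, g}  B2 = {d, e, f, g}  B3 = {a, f, g, h}  B4 = {c, d, e, g}  B5 = {b, c, e, g}
Tree: B1–B2, B1–B3, B2–B4, B4–B5
The largest bag has 4 vertices, giving width 3; this decomposition certifies tw(G) ≤ 3. On the other hand G contains the 4-clique {c, d, e, g}. A clique must lie in a single bag of any decomposition, so no decomposition can have width below 3. Hence tw(G) = 3 exactly.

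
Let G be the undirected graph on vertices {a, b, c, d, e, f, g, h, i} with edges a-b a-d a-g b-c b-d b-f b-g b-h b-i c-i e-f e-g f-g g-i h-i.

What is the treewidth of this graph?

A width-2 tree decomposition is:
Bags: B1 = {b, g, i}  B2 = {a, b, g}  B3 = {b, f, g}  B4 = {e, f, g}  B5 = {b, h, i}  B6 = {a, b, d}  B7 = {b, c, i}
Tree: B1–B2, B2–B3, B3–B4, B1–B5, B2–B6, B5–B7
Each bag holds 3 vertices, so the decomposition has width 2, which upper-bounds the treewidth. On the other hand G contains the 3-clique {e, f, g}. A clique must lie in a single bag of any decomposition, so no decomposition can have width below 2. Hence tw(G) = 2 exactly.

2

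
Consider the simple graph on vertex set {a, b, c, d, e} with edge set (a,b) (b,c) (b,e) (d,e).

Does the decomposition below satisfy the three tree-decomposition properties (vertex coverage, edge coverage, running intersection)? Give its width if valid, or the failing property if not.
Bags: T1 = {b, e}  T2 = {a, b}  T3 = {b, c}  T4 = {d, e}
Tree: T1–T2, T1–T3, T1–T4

Yes; width 1.

Every vertex of G appears in some bag (union = {a, b, c, d, e}); every edge is covered by a bag; and for each vertex v the set of bags containing v is connected in the bag tree. The decomposition is therefore valid. The largest bag has 2 vertices, so the width is 1.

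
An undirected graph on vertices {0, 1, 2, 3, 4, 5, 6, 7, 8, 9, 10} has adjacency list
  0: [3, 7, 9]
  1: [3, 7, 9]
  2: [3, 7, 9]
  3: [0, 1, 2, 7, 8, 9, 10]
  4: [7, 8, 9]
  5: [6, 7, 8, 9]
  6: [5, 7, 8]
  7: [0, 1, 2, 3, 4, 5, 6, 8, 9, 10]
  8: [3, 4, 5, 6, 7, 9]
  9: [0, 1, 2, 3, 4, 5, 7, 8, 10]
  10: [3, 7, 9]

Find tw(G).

A width-3 tree decomposition is:
Bags: B1 = {1, 3, 7, 9}  B2 = {3, 7, 8, 9}  B3 = {5, 7, 8, 9}  B4 = {0, 3, 7, 9}  B5 = {4, 7, 8, 9}  B6 = {5, 6, 7, 8}  B7 = {3, 7, 9, 10}  B8 = {2, 3, 7, 9}
Tree: B1–B2, B2–B3, B1–B4, B3–B5, B3–B6, B4–B7, B4–B8
Every bag has size at most 4, so the width is 4 − 1 = 3 and tw(G) ≤ 3. On the other hand G contains the 4-clique {0, 3, 7, 9}. A clique must lie in a single bag of any decomposition, so no decomposition can have width below 3. Therefore the treewidth is 3.

3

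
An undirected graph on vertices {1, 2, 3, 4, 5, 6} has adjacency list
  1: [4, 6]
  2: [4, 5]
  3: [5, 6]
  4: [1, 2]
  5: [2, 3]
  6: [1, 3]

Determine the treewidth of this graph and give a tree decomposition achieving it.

Every bag has size at most 3, so the width is 3 − 1 = 2 and tw(G) ≤ 2. Since 4–2–5–3–6–1–4 is a cycle in G, G is not acyclic. Forests are exactly the graphs of treewidth ≤ 1, so tw(G) ≥ 2. Therefore the treewidth is 2.

Treewidth 2.
One such decomposition:
Bags: B1 = {2, 4, 5}  B2 = {3, 4, 5}  B3 = {3, 4, 6}  B4 = {1, 4, 6}
Tree: B1–B2, B2–B3, B3–B4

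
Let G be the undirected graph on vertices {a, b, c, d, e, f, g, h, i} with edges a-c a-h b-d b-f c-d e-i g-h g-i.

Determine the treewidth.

A width-1 tree decomposition is:
Bags: B1 = {b, f}  B2 = {b, d}  B3 = {c, d}  B4 = {a, c}  B5 = {a, h}  B6 = {g, h}  B7 = {g, i}  B8 = {e, i}
Tree: B1–B2, B2–B3, B3–B4, B4–B5, B5–B6, B6–B7, B7–B8
The largest bag has 2 vertices, giving width 1; this decomposition certifies tw(G) ≤ 1. Since G has at least one edge (e.g. f–b), it is not an edgeless graph, so tw(G) ≥ 1. Hence tw(G) = 1 exactly.

1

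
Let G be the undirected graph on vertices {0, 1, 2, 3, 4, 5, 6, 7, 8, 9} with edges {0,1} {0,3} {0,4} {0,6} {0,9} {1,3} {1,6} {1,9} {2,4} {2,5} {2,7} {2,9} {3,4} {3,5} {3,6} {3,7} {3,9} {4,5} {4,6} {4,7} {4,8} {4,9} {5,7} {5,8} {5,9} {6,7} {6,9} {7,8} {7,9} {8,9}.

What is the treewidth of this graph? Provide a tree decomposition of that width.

Each bag holds 5 vertices, so the decomposition has width 4, which upper-bounds the treewidth. For the lower bound, the 5 vertices {0, 1, 3, 6, 9} are pairwise adjacent, and any tree decomposition puts a clique entirely inside one bag — forcing width ≥ 4. Hence tw(G) = 4 exactly.

Treewidth 4.
One optimal decomposition is:
Bags: B1 = {0, 3, 4, 6, 9}  B2 = {0, 1, 3, 6, 9}  B3 = {3, 4, 6, 7, 9}  B4 = {3, 4, 5, 7, 9}  B5 = {2, 4, 5, 7, 9}  B6 = {4, 5, 7, 8, 9}
Tree: B1–B2, B1–B3, B3–B4, B4–B5, B4–B6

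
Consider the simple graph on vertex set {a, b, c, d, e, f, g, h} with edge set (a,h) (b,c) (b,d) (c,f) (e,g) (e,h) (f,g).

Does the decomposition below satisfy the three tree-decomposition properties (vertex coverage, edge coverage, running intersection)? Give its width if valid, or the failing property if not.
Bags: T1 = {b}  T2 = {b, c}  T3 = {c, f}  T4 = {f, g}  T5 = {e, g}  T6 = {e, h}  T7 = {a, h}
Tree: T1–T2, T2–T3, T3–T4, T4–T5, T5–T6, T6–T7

No — vertex d appears in no bag.

A tree decomposition must satisfy three properties: every vertex lies in some bag; for every edge, both endpoints lie together in some bag; and for every vertex, the bags containing it form a connected subtree. Here vertex d appears in no bag, so the decomposition is invalid.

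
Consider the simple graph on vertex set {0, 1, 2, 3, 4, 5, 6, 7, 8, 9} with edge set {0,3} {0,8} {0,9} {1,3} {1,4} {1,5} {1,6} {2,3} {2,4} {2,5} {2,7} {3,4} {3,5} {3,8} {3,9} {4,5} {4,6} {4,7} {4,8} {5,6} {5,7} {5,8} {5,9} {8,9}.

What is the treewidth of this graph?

A width-3 tree decomposition is:
Bags: B1 = {3, 4, 5, 8}  B2 = {2, 3, 4, 5}  B3 = {1, 3, 4, 5}  B4 = {1, 4, 5, 6}  B5 = {3, 5, 8, 9}  B6 = {2, 4, 5, 7}  B7 = {0, 3, 8, 9}
Tree: B1–B2, B1–B3, B3–B4, B1–B5, B2–B6, B5–B7
The largest bag has 4 vertices, giving width 3; this decomposition certifies tw(G) ≤ 3. For the lower bound, the 4 vertices {0, 3, 8, 9} are pairwise adjacent, and any tree decomposition puts a clique entirely inside one bag — forcing width ≥ 3. Combining the bounds, tw(G) = 3.

3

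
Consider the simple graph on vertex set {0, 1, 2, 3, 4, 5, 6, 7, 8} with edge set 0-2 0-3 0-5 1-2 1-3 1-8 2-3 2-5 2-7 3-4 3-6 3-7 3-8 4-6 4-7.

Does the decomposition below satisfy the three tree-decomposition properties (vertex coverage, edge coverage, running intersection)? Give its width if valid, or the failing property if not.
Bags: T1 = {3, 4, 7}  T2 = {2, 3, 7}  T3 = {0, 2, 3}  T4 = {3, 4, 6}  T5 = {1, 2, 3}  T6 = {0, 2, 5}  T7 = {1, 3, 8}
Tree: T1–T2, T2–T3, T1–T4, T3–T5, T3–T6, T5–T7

Yes; width 2.

Every vertex of G appears in some bag (union = {0, 1, 2, 3, 4, 5, 6, 7, 8}); every edge is covered by a bag; and for each vertex v the set of bags containing v is connected in the bag tree. The decomposition is therefore valid. The largest bag has 3 vertices, so the width is 2.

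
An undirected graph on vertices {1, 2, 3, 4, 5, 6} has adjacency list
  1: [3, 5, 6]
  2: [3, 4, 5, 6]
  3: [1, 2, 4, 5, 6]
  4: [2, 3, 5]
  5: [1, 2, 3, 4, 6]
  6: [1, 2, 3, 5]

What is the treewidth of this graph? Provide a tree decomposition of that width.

Each bag holds 4 vertices, so the decomposition has width 3, which upper-bounds the treewidth. On the other hand G contains the 4-clique {1, 3, 5, 6}. A clique must lie in a single bag of any decomposition, so no decomposition can have width below 3. Combining the bounds, tw(G) = 3.

Treewidth 3.
One optimal decomposition is:
Bags: B1 = {2, 3, 5, 6}  B2 = {2, 3, 4, 5}  B3 = {1, 3, 5, 6}
Tree: B1–B2, B1–B3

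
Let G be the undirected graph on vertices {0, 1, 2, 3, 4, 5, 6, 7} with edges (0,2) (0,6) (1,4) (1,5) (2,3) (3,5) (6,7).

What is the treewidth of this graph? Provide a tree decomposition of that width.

Every bag has size at most 2, so the width is 2 − 1 = 1 and tw(G) ≤ 1. Any graph with an edge has treewidth ≥ 1, and G has the edge 7–6. Combining the bounds, tw(G) = 1.

Treewidth 1.
Bags: B1 = {6, 7}  B2 = {0, 6}  B3 = {0, 2}  B4 = {2, 3}  B5 = {3, 5}  B6 = {1, 5}  B7 = {1, 4}
Tree: B1–B2, B2–B3, B3–B4, B4–B5, B5–B6, B6–B7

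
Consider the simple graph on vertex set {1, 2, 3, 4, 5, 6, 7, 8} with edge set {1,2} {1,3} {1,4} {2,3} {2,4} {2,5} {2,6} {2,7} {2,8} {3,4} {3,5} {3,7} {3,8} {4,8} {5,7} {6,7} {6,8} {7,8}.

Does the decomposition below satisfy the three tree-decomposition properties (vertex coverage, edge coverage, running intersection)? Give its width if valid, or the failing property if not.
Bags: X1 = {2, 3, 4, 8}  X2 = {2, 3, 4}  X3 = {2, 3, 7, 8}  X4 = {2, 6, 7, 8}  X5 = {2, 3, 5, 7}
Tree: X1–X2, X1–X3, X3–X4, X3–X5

A tree decomposition must satisfy three properties: every vertex lies in some bag; for every edge, both endpoints lie together in some bag; and for every vertex, the bags containing it form a connected subtree. Here vertex 1 appears in no bag, so the decomposition is invalid.

No — vertex 1 appears in no bag.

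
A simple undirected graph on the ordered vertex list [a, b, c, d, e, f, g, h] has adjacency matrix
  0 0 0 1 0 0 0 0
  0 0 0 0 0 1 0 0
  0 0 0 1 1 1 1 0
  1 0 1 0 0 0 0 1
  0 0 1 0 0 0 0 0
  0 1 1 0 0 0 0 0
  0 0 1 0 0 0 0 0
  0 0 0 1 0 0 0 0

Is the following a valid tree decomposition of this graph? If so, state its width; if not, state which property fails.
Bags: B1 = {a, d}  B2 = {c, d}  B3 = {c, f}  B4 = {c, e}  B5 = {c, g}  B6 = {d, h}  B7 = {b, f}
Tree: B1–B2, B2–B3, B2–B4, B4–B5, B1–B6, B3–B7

Vertex coverage: the bags together contain {a, b, c, d, e, f, g, h}, the full vertex set. Edge coverage: each edge of G has both endpoints in at least one bag. Running intersection: for every vertex, the bags containing it form a connected subtree. All three properties hold, so this is a valid tree decomposition of width max|bag| − 1 = 1, and hence tw(G) ≤ 1.

Yes; width 1.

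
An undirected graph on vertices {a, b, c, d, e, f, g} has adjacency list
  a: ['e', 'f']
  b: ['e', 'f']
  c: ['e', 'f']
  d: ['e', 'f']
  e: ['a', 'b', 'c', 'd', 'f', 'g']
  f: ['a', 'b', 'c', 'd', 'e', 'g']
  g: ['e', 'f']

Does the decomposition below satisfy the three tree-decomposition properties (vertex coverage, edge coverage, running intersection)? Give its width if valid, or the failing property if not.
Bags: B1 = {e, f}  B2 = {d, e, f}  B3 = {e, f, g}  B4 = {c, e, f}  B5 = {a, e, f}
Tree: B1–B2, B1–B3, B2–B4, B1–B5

No — vertex b appears in no bag.

A tree decomposition must satisfy three properties: every vertex lies in some bag; for every edge, both endpoints lie together in some bag; and for every vertex, the bags containing it form a connected subtree. Here vertex b appears in no bag, so the decomposition is invalid.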